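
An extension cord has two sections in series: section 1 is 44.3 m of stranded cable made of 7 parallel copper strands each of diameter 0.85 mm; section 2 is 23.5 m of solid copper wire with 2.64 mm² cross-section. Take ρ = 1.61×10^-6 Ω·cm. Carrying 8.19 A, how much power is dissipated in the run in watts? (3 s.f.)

ρ = 1.61×10^-6 Ω·cm = 1.61×10^-8 Ω·m
Section 1: A_strand = π(4.2500e-04)² = 5.675e-07 m²; R₁ = ρL/(N·A_s) = (1.61×10^-8)(44.3)/(7×5.675e-07) = 0.1796 Ω
Section 2: A = 2.64 mm² = 2.640e-06 m²
R₂ = (1.61×10^-8)(23.5)/(2.640e-06) = 0.1433 Ω
R = R₁ + R₂ = 0.3229 Ω
P = I²R = (8.19)² × 0.3229 = 21.7 W

21.7 W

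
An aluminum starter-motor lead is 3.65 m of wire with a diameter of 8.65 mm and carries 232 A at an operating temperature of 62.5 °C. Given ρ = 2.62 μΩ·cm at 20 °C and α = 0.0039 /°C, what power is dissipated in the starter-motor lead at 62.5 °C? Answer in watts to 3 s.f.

ρ = 2.62 μΩ·cm = 2.62×10^-8 Ω·m
A = π(d/2)² = π(4.3250e-03 m)² = 5.877e-05 m²
R₍20₎ = ρL/A = (2.62×10^-8)(3.65)/(5.877e-05) = 0.001627 Ω
R₍62.5₎ = R₍20₎(1 + αΔT) = 0.001627 × (1 + 0.0039×42.5) = 0.001897 Ω
P = I²R = (232)² × 0.001897 = 102 W

102 W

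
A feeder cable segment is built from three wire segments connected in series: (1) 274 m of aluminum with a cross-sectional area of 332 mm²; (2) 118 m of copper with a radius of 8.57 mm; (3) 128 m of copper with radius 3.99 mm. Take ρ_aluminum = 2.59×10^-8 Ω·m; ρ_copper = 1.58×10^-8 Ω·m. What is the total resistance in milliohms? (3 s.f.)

69.9 mΩ

Seg 1: A = 332 mm² = 3.320e-04 m²
R_1 = (2.59×10^-8)(274)/(3.320e-04) = 0.02138 Ω
Seg 2: A = πr² = π(8.5700e-03 m)² = 2.307e-04 m²
R_2 = (1.58×10^-8)(118)/(2.307e-04) = 0.00808 Ω
Seg 3: A = πr² = π(3.9900e-03 m)² = 5.001e-05 m²
R_3 = (1.58×10^-8)(128)/(5.001e-05) = 0.04044 Ω
R_total = R_1 + R_2 + R_3 = 69.9 mΩ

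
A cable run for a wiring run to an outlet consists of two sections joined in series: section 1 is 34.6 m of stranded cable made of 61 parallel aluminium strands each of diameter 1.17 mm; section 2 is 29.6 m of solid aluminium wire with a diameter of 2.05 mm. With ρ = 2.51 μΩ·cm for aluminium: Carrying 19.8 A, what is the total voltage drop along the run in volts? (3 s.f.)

4.72 V

ρ = 2.51 μΩ·cm = 2.51×10^-8 Ω·m
Section 1: A_strand = π(5.8500e-04)² = 1.075e-06 m²; R₁ = ρL/(N·A_s) = (2.51×10^-8)(34.6)/(61×1.075e-06) = 0.01324 Ω
Section 2: A = π(d/2)² = π(1.0250e-03 m)² = 3.301e-06 m²
R₂ = (2.51×10^-8)(29.6)/(3.301e-06) = 0.2251 Ω
R = R₁ + R₂ = 0.2383 Ω
V = IR = 19.8 × 0.2383 = 4.72 V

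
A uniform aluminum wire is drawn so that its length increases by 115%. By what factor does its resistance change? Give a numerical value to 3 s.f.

4.62

k = 1 + 115/100 = 2.15; volume constant ⇒ A' = A/k, so R' = k²R.
Factor = 4.62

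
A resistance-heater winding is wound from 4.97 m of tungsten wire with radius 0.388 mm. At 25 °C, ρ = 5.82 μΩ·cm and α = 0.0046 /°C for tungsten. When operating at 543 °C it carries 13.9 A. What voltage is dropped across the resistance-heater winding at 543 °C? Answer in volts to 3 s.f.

28.8 V

ρ = 5.82 μΩ·cm = 5.82×10^-8 Ω·m
A = πr² = π(3.8800e-04 m)² = 4.729e-07 m²
R₍25₎ = ρL/A = (5.82×10^-8)(4.97)/(4.729e-07) = 0.6116 Ω
R₍543₎ = R₍25₎(1 + αΔT) = 0.6116 × (1 + 0.0046×518) = 2.069 Ω
V = IR = 13.9 × 2.069 = 28.8 V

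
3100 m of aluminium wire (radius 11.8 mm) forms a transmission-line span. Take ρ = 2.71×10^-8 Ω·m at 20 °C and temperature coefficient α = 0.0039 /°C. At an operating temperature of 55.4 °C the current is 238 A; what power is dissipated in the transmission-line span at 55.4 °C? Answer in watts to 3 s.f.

A = πr² = π(1.1800e-02 m)² = 4.374e-04 m²
R₍20₎ = ρL/A = (2.71×10^-8)(3100)/(4.374e-04) = 0.1921 Ω
R₍55.4₎ = R₍20₎(1 + αΔT) = 0.1921 × (1 + 0.0039×35.4) = 0.2186 Ω
P = I²R = (238)² × 0.2186 = 12400 W

12400 W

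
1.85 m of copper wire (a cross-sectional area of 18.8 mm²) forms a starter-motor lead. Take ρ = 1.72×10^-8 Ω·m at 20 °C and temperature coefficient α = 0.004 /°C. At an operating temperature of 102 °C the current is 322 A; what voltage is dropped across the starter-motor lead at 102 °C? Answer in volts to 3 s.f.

A = 18.8 mm² = 1.880e-05 m²
R₍20₎ = ρL/A = (1.72×10^-8)(1.85)/(1.880e-05) = 0.001693 Ω
R₍102₎ = R₍20₎(1 + αΔT) = 0.001693 × (1 + 0.004×82) = 0.002248 Ω
V = IR = 322 × 0.002248 = 0.724 V

0.724 V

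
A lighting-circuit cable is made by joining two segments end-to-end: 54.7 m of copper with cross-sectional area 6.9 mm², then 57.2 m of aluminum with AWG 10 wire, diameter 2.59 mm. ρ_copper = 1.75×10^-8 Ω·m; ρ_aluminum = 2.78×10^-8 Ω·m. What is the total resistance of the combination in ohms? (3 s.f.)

Segment 1: A = 6.9 mm² = 6.900e-06 m²
R₁ = ρL/A = (1.75×10^-8)(54.7)/(6.900e-06) = 0.1387 Ω
Segment 2: A = π(2.59/2 mm)² = π(1.2950e-03 m)² = 5.269e-06 m²
R₂ = (2.78×10^-8)(57.2)/(5.269e-06) = 0.3018 Ω
R = R₁ + R₂ = 0.441 Ω

0.441 Ω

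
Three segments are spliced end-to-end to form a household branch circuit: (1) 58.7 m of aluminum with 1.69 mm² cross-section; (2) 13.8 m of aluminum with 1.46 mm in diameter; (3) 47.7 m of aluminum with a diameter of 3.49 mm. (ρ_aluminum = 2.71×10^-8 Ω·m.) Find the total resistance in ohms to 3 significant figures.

Seg 1: A = 1.69 mm² = 1.690e-06 m²
R_1 = (2.71×10^-8)(58.7)/(1.690e-06) = 0.9413 Ω
Seg 2: A = π(d/2)² = π(7.3000e-04 m)² = 1.674e-06 m²
R_2 = (2.71×10^-8)(13.8)/(1.674e-06) = 0.2234 Ω
Seg 3: A = π(d/2)² = π(1.7450e-03 m)² = 9.566e-06 m²
R_3 = (2.71×10^-8)(47.7)/(9.566e-06) = 0.1351 Ω
R_total = R_1 + R_2 + R_3 = 1.30 Ω

1.30 Ω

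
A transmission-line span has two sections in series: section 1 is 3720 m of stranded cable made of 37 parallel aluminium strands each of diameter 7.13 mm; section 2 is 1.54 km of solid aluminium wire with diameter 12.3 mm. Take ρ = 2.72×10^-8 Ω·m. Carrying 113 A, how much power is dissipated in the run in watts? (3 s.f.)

5380 W

Section 1: A_strand = π(3.5650e-03)² = 3.993e-05 m²; R₁ = ρL/(N·A_s) = (2.72×10^-8)(3720)/(37×3.993e-05) = 0.06849 Ω
Section 2: A = π(d/2)² = π(6.1500e-03 m)² = 1.188e-04 m²
R₂ = (2.72×10^-8)(1540)/(1.188e-04) = 0.3525 Ω
R = R₁ + R₂ = 0.421 Ω
P = I²R = (113)² × 0.421 = 5380 W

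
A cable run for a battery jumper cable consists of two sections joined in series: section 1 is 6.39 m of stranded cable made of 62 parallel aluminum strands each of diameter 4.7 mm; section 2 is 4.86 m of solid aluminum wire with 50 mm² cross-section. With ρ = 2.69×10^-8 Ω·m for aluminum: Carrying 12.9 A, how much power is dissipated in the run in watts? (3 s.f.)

0.462 W

Section 1: A_strand = π(2.3500e-03)² = 1.735e-05 m²; R₁ = ρL/(N·A_s) = (2.69×10^-8)(6.39)/(62×1.735e-05) = 1.598×10^-4 Ω
Section 2: A = 50 mm² = 5.000e-05 m²
R₂ = (2.69×10^-8)(4.86)/(5.000e-05) = 0.002615 Ω
R = R₁ + R₂ = 0.002774 Ω
P = I²R = (12.9)² × 0.002774 = 0.462 W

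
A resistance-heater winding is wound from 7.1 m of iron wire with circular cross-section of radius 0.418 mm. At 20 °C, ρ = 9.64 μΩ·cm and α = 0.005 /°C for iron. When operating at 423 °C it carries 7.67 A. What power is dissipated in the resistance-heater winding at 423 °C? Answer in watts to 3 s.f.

ρ = 9.64 μΩ·cm = 9.64×10^-8 Ω·m
A = πr² = π(4.1800e-04 m)² = 5.489e-07 m²
R₍20₎ = ρL/A = (9.64×10^-8)(7.1)/(5.489e-07) = 1.247 Ω
R₍423₎ = R₍20₎(1 + αΔT) = 1.247 × (1 + 0.005×403) = 3.759 Ω
P = I²R = (7.67)² × 3.759 = 221 W

221 W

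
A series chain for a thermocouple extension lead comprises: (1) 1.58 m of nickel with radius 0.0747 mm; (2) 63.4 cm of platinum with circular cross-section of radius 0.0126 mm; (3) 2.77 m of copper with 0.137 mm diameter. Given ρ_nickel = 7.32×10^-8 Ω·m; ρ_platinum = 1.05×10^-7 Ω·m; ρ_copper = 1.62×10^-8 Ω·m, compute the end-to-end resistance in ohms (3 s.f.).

143 Ω

Seg 1: A = πr² = π(7.4700e-05 m)² = 1.753e-08 m²
R_1 = (7.32×10^-8)(1.58)/(1.753e-08) = 6.597 Ω
Seg 2: A = πr² = π(1.2600e-05 m)² = 4.988e-10 m²
R_2 = (1.05×10^-7)(0.634)/(4.988e-10) = 133.5 Ω
Seg 3: A = π(d/2)² = π(6.8500e-05 m)² = 1.474e-08 m²
R_3 = (1.62×10^-8)(2.77)/(1.474e-08) = 3.044 Ω
R_total = R_1 + R_2 + R_3 = 143 Ω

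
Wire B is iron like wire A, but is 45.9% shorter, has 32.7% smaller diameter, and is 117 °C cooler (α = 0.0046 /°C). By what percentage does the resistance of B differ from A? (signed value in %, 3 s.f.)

-44.8%

R ∝ ρL/d² with ρ ∝ (1+αΔT), so R_B/R_A = (1 − 45.9/100) × (1 − 32.7/100)⁻² × (1 − 0.0046×117)
= 0.541 × 2.208 × 0.4618 = 0.5516
(R_B − R_A)/R_A = 0.5516 − 1 = -44.8%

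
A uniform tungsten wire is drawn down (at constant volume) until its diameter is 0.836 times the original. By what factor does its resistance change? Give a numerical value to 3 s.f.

2.05

Volume constant ⇒ L' = L/r² with r = 0.836. R' = ρL'/A' = ρ(L/r²)/(πr²d₀²/4) = R/r⁴.
Factor = 2.05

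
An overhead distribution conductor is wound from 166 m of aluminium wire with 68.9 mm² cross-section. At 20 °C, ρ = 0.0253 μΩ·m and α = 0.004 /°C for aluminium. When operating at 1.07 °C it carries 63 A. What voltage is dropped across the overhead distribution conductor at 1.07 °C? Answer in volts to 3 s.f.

ρ = 0.0253 μΩ·m = 2.53×10^-8 Ω·m
A = 68.9 mm² = 6.890e-05 m²
R₍20₎ = ρL/A = (2.53×10^-8)(166)/(6.890e-05) = 0.06096 Ω
R₍1.07₎ = R₍20₎(1 + αΔT) = 0.06096 × (1 + 0.004×-18.9) = 0.05634 Ω
V = IR = 63 × 0.05634 = 3.55 V

3.55 V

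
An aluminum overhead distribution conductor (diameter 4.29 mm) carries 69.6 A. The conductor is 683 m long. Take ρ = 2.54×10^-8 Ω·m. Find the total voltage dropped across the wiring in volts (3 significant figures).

A = π(d/2)² = π(2.1450e-03 m)² = 1.445e-05 m²
R = ρL/A = (2.54×10^-8)(683)/(1.445e-05) = 1.2 Ω
V = IR = 69.6 × 1.2 = 83.5 V

83.5 V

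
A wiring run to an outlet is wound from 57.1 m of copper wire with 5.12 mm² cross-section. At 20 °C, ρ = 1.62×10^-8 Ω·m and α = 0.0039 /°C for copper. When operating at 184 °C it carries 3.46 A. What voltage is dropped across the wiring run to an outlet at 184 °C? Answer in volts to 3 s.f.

A = 5.12 mm² = 5.120e-06 m²
R₍20₎ = ρL/A = (1.62×10^-8)(57.1)/(5.120e-06) = 0.1807 Ω
R₍184₎ = R₍20₎(1 + αΔT) = 0.1807 × (1 + 0.0039×164) = 0.2962 Ω
V = IR = 3.46 × 0.2962 = 1.02 V

1.02 V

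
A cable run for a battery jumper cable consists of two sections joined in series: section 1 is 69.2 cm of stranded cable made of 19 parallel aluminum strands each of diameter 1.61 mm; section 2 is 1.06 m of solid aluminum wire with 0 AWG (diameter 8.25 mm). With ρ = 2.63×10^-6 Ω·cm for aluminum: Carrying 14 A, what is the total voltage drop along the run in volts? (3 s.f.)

0.0139 V

ρ = 2.63×10^-6 Ω·cm = 2.63×10^-8 Ω·m
Section 1: A_strand = π(8.0500e-04)² = 2.036e-06 m²; R₁ = ρL/(N·A_s) = (2.63×10^-8)(0.692)/(19×2.036e-06) = 4.705×10^-4 Ω
Section 2: A = π(8.25/2 mm)² = π(4.1250e-03 m)² = 5.346e-05 m²
R₂ = (2.63×10^-8)(1.06)/(5.346e-05) = 5.215×10^-4 Ω
R = R₁ + R₂ = 9.920×10^-4 Ω
V = IR = 14 × 9.920×10^-4 = 0.0139 V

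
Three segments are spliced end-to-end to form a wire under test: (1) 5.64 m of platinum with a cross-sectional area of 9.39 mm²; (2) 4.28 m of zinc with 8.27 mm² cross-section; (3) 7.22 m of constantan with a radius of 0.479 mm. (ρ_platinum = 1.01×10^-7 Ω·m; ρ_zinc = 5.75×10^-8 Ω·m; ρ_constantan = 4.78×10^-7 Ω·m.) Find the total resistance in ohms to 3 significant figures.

4.88 Ω

Seg 1: A = 9.39 mm² = 9.390e-06 m²
R_1 = (1.01×10^-7)(5.64)/(9.390e-06) = 0.06066 Ω
Seg 2: A = 8.27 mm² = 8.270e-06 m²
R_2 = (5.75×10^-8)(4.28)/(8.270e-06) = 0.02976 Ω
Seg 3: A = πr² = π(4.7900e-04 m)² = 7.208e-07 m²
R_3 = (4.78×10^-7)(7.22)/(7.208e-07) = 4.788 Ω
R_total = R_1 + R_2 + R_3 = 4.88 Ω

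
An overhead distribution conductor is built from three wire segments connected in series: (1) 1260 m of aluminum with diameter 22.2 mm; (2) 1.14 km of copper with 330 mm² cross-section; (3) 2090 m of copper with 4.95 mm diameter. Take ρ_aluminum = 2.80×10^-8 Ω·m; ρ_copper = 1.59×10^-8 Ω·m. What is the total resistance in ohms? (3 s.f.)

1.87 Ω

Seg 1: A = π(d/2)² = π(1.1100e-02 m)² = 3.871e-04 m²
R_1 = (2.80×10^-8)(1260)/(3.871e-04) = 0.09114 Ω
Seg 2: A = 330 mm² = 3.300e-04 m²
R_2 = (1.59×10^-8)(1140)/(3.300e-04) = 0.05493 Ω
Seg 3: A = π(d/2)² = π(2.4750e-03 m)² = 1.924e-05 m²
R_3 = (1.59×10^-8)(2090)/(1.924e-05) = 1.727 Ω
R_total = R_1 + R_2 + R_3 = 1.87 Ω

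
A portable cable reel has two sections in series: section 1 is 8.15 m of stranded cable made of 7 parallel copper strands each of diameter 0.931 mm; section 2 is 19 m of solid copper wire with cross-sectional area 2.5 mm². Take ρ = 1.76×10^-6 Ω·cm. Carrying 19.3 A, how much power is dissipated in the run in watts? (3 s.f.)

ρ = 1.76×10^-6 Ω·cm = 1.76×10^-8 Ω·m
Section 1: A_strand = π(4.6550e-04)² = 6.808e-07 m²; R₁ = ρL/(N·A_s) = (1.76×10^-8)(8.15)/(7×6.808e-07) = 0.0301 Ω
Section 2: A = 2.5 mm² = 2.500e-06 m²
R₂ = (1.76×10^-8)(19)/(2.500e-06) = 0.1338 Ω
R = R₁ + R₂ = 0.1639 Ω
P = I²R = (19.3)² × 0.1639 = 61.0 W

61.0 W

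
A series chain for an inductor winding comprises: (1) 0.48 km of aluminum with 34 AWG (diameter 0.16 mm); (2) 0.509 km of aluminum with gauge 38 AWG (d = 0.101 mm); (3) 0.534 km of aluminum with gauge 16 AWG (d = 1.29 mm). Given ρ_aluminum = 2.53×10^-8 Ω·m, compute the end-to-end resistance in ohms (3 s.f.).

Seg 1: A = π(0.16/2 mm)² = π(8.0000e-05 m)² = 2.011e-08 m²
R_1 = (2.53×10^-8)(480)/(2.011e-08) = 604 Ω
Seg 2: A = π(0.101/2 mm)² = π(5.0500e-05 m)² = 8.012e-09 m²
R_2 = (2.53×10^-8)(509)/(8.012e-09) = 1607 Ω
Seg 3: A = π(1.29/2 mm)² = π(6.4500e-04 m)² = 1.307e-06 m²
R_3 = (2.53×10^-8)(534)/(1.307e-06) = 10.34 Ω
R_total = R_1 + R_2 + R_3 = 2220 Ω

2220 Ω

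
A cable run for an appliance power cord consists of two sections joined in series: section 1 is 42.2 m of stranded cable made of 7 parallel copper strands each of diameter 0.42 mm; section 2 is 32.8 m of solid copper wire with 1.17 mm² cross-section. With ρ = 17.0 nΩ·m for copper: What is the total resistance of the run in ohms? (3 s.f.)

1.22 Ω

ρ = 17.0 nΩ·m = 1.70×10^-8 Ω·m
Section 1: A_strand = π(2.1000e-04)² = 1.385e-07 m²; R₁ = ρL/(N·A_s) = (1.70×10^-8)(42.2)/(7×1.385e-07) = 0.7397 Ω
Section 2: A = 1.17 mm² = 1.170e-06 m²
R₂ = (1.70×10^-8)(32.8)/(1.170e-06) = 0.4766 Ω
R = R₁ + R₂ = 1.22 Ω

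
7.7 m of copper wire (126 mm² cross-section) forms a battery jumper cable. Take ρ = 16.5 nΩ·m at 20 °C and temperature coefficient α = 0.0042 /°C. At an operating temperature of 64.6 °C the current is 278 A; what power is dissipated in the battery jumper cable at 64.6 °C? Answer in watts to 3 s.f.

ρ = 16.5 nΩ·m = 1.65×10^-8 Ω·m
A = 126 mm² = 1.260e-04 m²
R₍20₎ = ρL/A = (1.65×10^-8)(7.7)/(1.260e-04) = 0.001008 Ω
R₍64.6₎ = R₍20₎(1 + αΔT) = 0.001008 × (1 + 0.0042×44.6) = 0.001197 Ω
P = I²R = (278)² × 0.001197 = 92.5 W

92.5 W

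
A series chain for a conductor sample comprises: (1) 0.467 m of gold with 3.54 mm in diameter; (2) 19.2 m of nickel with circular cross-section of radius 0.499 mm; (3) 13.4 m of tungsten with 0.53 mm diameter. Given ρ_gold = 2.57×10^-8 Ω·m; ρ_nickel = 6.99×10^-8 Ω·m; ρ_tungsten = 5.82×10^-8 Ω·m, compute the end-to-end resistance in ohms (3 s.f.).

5.25 Ω

Seg 1: A = π(d/2)² = π(1.7700e-03 m)² = 9.842e-06 m²
R_1 = (2.57×10^-8)(0.467)/(9.842e-06) = 0.001219 Ω
Seg 2: A = πr² = π(4.9900e-04 m)² = 7.823e-07 m²
R_2 = (6.99×10^-8)(19.2)/(7.823e-07) = 1.716 Ω
Seg 3: A = π(d/2)² = π(2.6500e-04 m)² = 2.206e-07 m²
R_3 = (5.82×10^-8)(13.4)/(2.206e-07) = 3.535 Ω
R_total = R_1 + R_2 + R_3 = 5.25 Ω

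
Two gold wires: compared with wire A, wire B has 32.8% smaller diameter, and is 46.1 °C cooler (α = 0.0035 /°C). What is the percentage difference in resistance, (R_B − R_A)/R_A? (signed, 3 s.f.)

R ∝ ρL/d² with ρ ∝ (1+αΔT), so R_B/R_A = (1 − 32.8/100)⁻² × (1 − 0.0035×46.1)
= 2.214 × 0.8387 = 1.857
(R_B − R_A)/R_A = 1.857 − 1 = 85.7%

85.7%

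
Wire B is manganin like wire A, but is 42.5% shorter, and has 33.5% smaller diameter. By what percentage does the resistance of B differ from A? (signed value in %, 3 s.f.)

R ∝ L/d², so R_B/R_A = (1 − 42.5/100) × (1 − 33.5/100)⁻²
= 0.575 × 2.261 = 1.3
(R_B − R_A)/R_A = 1.3 − 1 = 30.0%

30.0%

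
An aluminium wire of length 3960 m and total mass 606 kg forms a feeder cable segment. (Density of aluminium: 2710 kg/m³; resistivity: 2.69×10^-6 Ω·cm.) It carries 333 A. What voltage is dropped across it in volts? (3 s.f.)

ρ = 2.69×10^-6 Ω·cm = 2.69×10^-8 Ω·m
A = m/(density·L) = 606/(2710×3960) = 5.6469e-05 m²
R = ρL/A = (2.69×10^-8)(3960)/(5.6469e-05) = 1.886 Ω
V = IR = 333 × 1.886 = 628 V

628 V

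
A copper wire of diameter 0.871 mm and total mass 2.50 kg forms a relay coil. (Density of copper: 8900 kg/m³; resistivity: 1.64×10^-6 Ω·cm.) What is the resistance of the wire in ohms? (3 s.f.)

13.0 Ω

ρ = 1.64×10^-6 Ω·cm = 1.64×10^-8 Ω·m
A = π(d/2)² = π(4.3550e-04 m)² = 5.9584e-07 m²
L = m/(density·A) = 2.5/(8900×5.9584e-07) = 471.4 m
R = ρL/A = (1.64×10^-8)(471.4)/(5.9584e-07) = 13.0 Ω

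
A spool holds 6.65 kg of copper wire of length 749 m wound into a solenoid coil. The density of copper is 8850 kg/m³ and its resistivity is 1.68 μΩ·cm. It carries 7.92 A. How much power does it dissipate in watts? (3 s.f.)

787 W

ρ = 1.68 μΩ·cm = 1.68×10^-8 Ω·m
A = m/(density·L) = 6.65/(8850×749) = 1.0032e-06 m²
R = ρL/A = (1.68×10^-8)(749)/(1.0032e-06) = 12.54 Ω
P = I²R = (7.92)² × 12.54 = 787 W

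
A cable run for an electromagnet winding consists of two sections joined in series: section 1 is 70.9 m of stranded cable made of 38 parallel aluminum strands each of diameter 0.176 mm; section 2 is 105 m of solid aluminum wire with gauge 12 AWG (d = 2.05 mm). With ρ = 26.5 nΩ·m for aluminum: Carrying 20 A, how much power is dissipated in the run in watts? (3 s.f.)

1150 W

ρ = 26.5 nΩ·m = 2.65×10^-8 Ω·m
Section 1: A_strand = π(8.8000e-05)² = 2.433e-08 m²; R₁ = ρL/(N·A_s) = (2.65×10^-8)(70.9)/(38×2.433e-08) = 2.032 Ω
Section 2: A = π(2.05/2 mm)² = π(1.0250e-03 m)² = 3.301e-06 m²
R₂ = (2.65×10^-8)(105)/(3.301e-06) = 0.843 Ω
R = R₁ + R₂ = 2.875 Ω
P = I²R = (20)² × 2.875 = 1150 W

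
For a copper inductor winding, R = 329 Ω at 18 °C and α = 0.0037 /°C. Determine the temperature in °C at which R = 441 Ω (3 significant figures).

R = R₀(1 + α(T − T₀)) ⇒ T = T₀ + (R/R₀ − 1)/α
T = 18 + (441/329 − 1)/0.0037 = 18 + (0.3404)/0.0037 = 110 °C

110 °C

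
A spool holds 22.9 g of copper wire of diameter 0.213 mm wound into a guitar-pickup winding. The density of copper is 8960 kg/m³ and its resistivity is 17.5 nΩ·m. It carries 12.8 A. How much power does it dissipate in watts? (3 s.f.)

5770 W

ρ = 17.5 nΩ·m = 1.75×10^-8 Ω·m
A = π(d/2)² = π(1.0650e-04 m)² = 3.5633e-08 m²
L = m/(density·A) = 0.0229/(8960×3.5633e-08) = 71.73 m
R = ρL/A = (1.75×10^-8)(71.73)/(3.5633e-08) = 35.23 Ω
P = I²R = (12.8)² × 35.23 = 5770 W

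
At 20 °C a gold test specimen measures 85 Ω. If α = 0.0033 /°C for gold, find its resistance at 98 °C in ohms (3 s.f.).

107 Ω

ΔT = 98 − 20 = 78 °C
R = R₀(1 + αΔT) = 85 × (1 + 0.0033×78) = 85 × 1.257 = 107 Ω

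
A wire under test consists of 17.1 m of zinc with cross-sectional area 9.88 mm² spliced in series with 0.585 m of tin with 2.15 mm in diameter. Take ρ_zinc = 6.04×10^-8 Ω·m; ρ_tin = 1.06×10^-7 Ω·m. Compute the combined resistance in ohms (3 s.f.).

Segment 1: A = 9.88 mm² = 9.880e-06 m²
R₁ = ρL/A = (6.04×10^-8)(17.1)/(9.880e-06) = 0.1045 Ω
Segment 2: A = π(d/2)² = π(1.0750e-03 m)² = 3.631e-06 m²
R₂ = (1.06×10^-7)(0.585)/(3.631e-06) = 0.01708 Ω
R = R₁ + R₂ = 0.122 Ω

0.122 Ω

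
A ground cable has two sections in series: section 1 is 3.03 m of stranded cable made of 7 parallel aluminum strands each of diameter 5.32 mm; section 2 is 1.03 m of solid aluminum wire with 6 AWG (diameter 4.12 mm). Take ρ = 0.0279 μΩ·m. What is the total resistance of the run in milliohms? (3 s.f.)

2.70 mΩ

ρ = 0.0279 μΩ·m = 2.79×10^-8 Ω·m
Section 1: A_strand = π(2.6600e-03)² = 2.223e-05 m²; R₁ = ρL/(N·A_s) = (2.79×10^-8)(3.03)/(7×2.223e-05) = 5.433×10^-4 Ω
Section 2: A = π(4.12/2 mm)² = π(2.0600e-03 m)² = 1.333e-05 m²
R₂ = (2.79×10^-8)(1.03)/(1.333e-05) = 0.002156 Ω
R = R₁ + R₂ = 2.70 mΩ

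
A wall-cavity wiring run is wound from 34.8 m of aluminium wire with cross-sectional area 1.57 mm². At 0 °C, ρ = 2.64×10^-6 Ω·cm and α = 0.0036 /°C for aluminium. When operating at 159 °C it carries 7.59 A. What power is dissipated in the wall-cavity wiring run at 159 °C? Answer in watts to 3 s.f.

ρ = 2.64×10^-6 Ω·cm = 2.64×10^-8 Ω·m
A = 1.57 mm² = 1.570e-06 m²
R₍0₎ = ρL/A = (2.64×10^-8)(34.8)/(1.570e-06) = 0.5852 Ω
R₍159₎ = R₍0₎(1 + αΔT) = 0.5852 × (1 + 0.0036×159) = 0.9201 Ω
P = I²R = (7.59)² × 0.9201 = 53.0 W

53.0 W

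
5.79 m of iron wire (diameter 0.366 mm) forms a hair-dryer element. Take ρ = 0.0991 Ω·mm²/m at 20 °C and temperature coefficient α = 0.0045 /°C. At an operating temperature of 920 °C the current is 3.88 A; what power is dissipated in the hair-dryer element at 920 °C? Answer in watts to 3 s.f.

415 W

ρ = 0.0991 Ω·mm²/m = 9.91×10^-8 Ω·m
A = π(d/2)² = π(1.8300e-04 m)² = 1.052e-07 m²
R₍20₎ = ρL/A = (9.91×10^-8)(5.79)/(1.052e-07) = 5.454 Ω
R₍920₎ = R₍20₎(1 + αΔT) = 5.454 × (1 + 0.0045×900) = 27.54 Ω
P = I²R = (3.88)² × 27.54 = 415 W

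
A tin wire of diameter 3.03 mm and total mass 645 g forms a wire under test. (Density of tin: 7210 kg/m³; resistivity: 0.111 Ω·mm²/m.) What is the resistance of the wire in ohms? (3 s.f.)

0.191 Ω

ρ = 0.111 Ω·mm²/m = 1.11×10^-7 Ω·m
A = π(d/2)² = π(1.5150e-03 m)² = 7.2107e-06 m²
L = m/(density·A) = 0.645/(7210×7.2107e-06) = 12.41 m
R = ρL/A = (1.11×10^-7)(12.41)/(7.2107e-06) = 0.191 Ω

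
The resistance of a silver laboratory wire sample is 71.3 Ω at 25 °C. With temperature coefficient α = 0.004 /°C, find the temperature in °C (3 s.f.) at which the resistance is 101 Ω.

R = R₀(1 + α(T − T₀)) ⇒ T = T₀ + (R/R₀ − 1)/α
T = 25 + (101/71.3 − 1)/0.004 = 25 + (0.4165)/0.004 = 129 °C

129 °C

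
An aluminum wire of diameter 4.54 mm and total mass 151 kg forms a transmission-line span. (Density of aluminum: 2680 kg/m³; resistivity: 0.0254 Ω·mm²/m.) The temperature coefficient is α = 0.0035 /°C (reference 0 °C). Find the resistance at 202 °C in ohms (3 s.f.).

ρ = 0.0254 Ω·mm²/m = 2.54×10^-8 Ω·m
A = π(d/2)² = π(2.2700e-03 m)² = 1.6188e-05 m²
L = m/(density·A) = 151/(2680×1.6188e-05) = 3480 m
R = ρL/A = (2.54×10^-8)(3480)/(1.6188e-05) = 5.461 Ω
R(202 °C) = 5.461 × (1 + 0.0035×202) = 9.32 Ω

9.32 Ω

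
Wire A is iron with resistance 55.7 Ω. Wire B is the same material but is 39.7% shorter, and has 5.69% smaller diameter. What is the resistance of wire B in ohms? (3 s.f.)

R ∝ L/d², so R_B/R_A = (1 − 39.7/100) × (1 − 5.69/100)⁻²
= 0.603 × 1.124 = 0.678
R_B = 0.678 × 55.7 = 37.8 Ω

37.8 Ω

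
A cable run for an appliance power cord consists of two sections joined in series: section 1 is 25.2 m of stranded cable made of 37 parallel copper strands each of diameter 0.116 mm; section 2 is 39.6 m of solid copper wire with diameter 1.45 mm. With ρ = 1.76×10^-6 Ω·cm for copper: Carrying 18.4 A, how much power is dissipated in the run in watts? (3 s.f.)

ρ = 1.76×10^-6 Ω·cm = 1.76×10^-8 Ω·m
Section 1: A_strand = π(5.8000e-05)² = 1.057e-08 m²; R₁ = ρL/(N·A_s) = (1.76×10^-8)(25.2)/(37×1.057e-08) = 1.134 Ω
Section 2: A = π(d/2)² = π(7.2500e-04 m)² = 1.651e-06 m²
R₂ = (1.76×10^-8)(39.6)/(1.651e-06) = 0.4221 Ω
R = R₁ + R₂ = 1.556 Ω
P = I²R = (18.4)² × 1.556 = 527 W

527 W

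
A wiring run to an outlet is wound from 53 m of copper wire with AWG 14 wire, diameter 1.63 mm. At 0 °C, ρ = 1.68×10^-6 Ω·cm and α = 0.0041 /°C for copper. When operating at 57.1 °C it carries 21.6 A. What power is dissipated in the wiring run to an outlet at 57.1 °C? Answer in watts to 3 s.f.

246 W

ρ = 1.68×10^-6 Ω·cm = 1.68×10^-8 Ω·m
A = π(1.63/2 mm)² = π(8.1500e-04 m)² = 2.087e-06 m²
R₍0₎ = ρL/A = (1.68×10^-8)(53)/(2.087e-06) = 0.4267 Ω
R₍57.1₎ = R₍0₎(1 + αΔT) = 0.4267 × (1 + 0.0041×57.1) = 0.5266 Ω
P = I²R = (21.6)² × 0.5266 = 246 W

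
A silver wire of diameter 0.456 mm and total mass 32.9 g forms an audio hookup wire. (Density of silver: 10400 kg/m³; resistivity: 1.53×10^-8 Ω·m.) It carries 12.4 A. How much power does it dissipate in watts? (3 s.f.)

A = π(d/2)² = π(2.2800e-04 m)² = 1.6331e-07 m²
L = m/(density·A) = 0.0329/(10400×1.6331e-07) = 19.37 m
R = ρL/A = (1.53×10^-8)(19.37)/(1.6331e-07) = 1.815 Ω
P = I²R = (12.4)² × 1.815 = 279 W

279 W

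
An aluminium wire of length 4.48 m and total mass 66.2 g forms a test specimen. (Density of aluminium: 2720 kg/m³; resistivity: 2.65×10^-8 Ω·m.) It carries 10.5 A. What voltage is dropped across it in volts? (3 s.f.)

A = m/(density·L) = 0.0662/(2720×4.48) = 5.4326e-06 m²
R = ρL/A = (2.65×10^-8)(4.48)/(5.4326e-06) = 0.02185 Ω
V = IR = 10.5 × 0.02185 = 0.229 V

0.229 V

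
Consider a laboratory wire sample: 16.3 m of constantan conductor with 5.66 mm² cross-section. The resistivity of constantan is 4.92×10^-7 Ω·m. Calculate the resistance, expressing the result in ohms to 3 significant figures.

A = 5.66 mm² = 5.660e-06 m²
R = ρL/A = (4.92×10^-7)(16.3 m)/(5.660e-06 m²) = 1.42 Ω

1.42 Ω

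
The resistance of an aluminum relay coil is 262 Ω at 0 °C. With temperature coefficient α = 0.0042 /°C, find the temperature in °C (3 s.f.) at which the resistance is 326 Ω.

58.2 °C

R = R₀(1 + α(T − T₀)) ⇒ T = T₀ + (R/R₀ − 1)/α
T = 0 + (326/262 − 1)/0.0042 = 0 + (0.2443)/0.0042 = 58.2 °C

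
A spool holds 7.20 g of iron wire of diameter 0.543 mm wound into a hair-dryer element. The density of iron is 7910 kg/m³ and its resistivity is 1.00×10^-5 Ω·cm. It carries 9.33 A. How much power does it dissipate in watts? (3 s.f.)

ρ = 1.00×10^-5 Ω·cm = 1.00×10^-7 Ω·m
A = π(d/2)² = π(2.7150e-04 m)² = 2.3157e-07 m²
L = m/(density·A) = 0.0072/(7910×2.3157e-07) = 3.931 m
R = ρL/A = (1.00×10^-7)(3.931)/(2.3157e-07) = 1.697 Ω
P = I²R = (9.33)² × 1.697 = 148 W

148 W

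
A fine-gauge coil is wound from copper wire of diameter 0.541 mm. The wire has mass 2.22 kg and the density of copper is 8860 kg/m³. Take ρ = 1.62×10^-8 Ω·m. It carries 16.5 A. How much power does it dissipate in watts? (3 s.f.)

20900 W

A = π(d/2)² = π(2.7050e-04 m)² = 2.2987e-07 m²
L = m/(density·A) = 2.22/(8860×2.2987e-07) = 1090 m
R = ρL/A = (1.62×10^-8)(1090)/(2.2987e-07) = 76.82 Ω
P = I²R = (16.5)² × 76.82 = 20900 W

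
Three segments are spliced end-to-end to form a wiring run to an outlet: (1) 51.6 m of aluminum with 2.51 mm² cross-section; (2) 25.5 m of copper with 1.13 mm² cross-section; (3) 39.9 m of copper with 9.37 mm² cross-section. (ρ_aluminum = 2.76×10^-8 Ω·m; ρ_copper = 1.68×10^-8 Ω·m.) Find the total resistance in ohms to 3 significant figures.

1.02 Ω

Seg 1: A = 2.51 mm² = 2.510e-06 m²
R_1 = (2.76×10^-8)(51.6)/(2.510e-06) = 0.5674 Ω
Seg 2: A = 1.13 mm² = 1.130e-06 m²
R_2 = (1.68×10^-8)(25.5)/(1.130e-06) = 0.3791 Ω
Seg 3: A = 9.37 mm² = 9.370e-06 m²
R_3 = (1.68×10^-8)(39.9)/(9.370e-06) = 0.07154 Ω
R_total = R_1 + R_2 + R_3 = 1.02 Ω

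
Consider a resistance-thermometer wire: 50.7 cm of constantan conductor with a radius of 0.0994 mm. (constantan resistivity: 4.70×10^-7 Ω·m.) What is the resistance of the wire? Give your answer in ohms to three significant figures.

7.68 Ω

A = πr² = π(9.9400e-05 m)² = 3.104e-08 m²
R = ρL/A = (4.70×10^-7)(0.507 m)/(3.104e-08 m²) = 7.68 Ω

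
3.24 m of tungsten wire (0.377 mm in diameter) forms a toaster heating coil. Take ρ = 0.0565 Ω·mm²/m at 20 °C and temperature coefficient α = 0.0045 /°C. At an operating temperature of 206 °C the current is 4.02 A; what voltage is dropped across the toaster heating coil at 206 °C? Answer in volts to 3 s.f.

ρ = 0.0565 Ω·mm²/m = 5.65×10^-8 Ω·m
A = π(d/2)² = π(1.8850e-04 m)² = 1.116e-07 m²
R₍20₎ = ρL/A = (5.65×10^-8)(3.24)/(1.116e-07) = 1.64 Ω
R₍206₎ = R₍20₎(1 + αΔT) = 1.64 × (1 + 0.0045×186) = 3.013 Ω
V = IR = 4.02 × 3.013 = 12.1 V

12.1 V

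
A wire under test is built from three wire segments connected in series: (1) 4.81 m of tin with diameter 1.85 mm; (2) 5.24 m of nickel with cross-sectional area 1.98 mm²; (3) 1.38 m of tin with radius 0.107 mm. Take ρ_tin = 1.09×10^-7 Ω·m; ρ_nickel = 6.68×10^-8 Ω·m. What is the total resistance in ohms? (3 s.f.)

Seg 1: A = π(d/2)² = π(9.2500e-04 m)² = 2.688e-06 m²
R_1 = (1.09×10^-7)(4.81)/(2.688e-06) = 0.195 Ω
Seg 2: A = 1.98 mm² = 1.980e-06 m²
R_2 = (6.68×10^-8)(5.24)/(1.980e-06) = 0.1768 Ω
Seg 3: A = πr² = π(1.0700e-04 m)² = 3.597e-08 m²
R_3 = (1.09×10^-7)(1.38)/(3.597e-08) = 4.182 Ω
R_total = R_1 + R_2 + R_3 = 4.55 Ω

4.55 Ω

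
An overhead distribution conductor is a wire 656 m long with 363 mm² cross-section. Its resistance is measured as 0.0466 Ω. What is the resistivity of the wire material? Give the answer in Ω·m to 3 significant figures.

A = 363 mm² = 3.630e-04 m²
ρ = RA/L = (0.0466)(3.630e-04)/(656) = 2.58×10^-8 Ω·m

2.58×10^-8 Ω·m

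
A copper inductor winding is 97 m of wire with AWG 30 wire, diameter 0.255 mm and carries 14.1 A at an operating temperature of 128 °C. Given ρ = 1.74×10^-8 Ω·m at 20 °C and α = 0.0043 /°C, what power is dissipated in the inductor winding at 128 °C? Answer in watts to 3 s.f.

A = π(0.255/2 mm)² = π(1.2750e-04 m)² = 5.107e-08 m²
R₍20₎ = ρL/A = (1.74×10^-8)(97)/(5.107e-08) = 33.05 Ω
R₍128₎ = R₍20₎(1 + αΔT) = 33.05 × (1 + 0.0043×108) = 48.4 Ω
P = I²R = (14.1)² × 48.4 = 9620 W

9620 W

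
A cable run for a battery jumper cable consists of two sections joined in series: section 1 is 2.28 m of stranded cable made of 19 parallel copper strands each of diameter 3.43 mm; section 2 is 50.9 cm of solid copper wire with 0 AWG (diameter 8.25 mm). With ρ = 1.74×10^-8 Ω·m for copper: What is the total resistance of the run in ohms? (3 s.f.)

3.92×10^-4 Ω

Section 1: A_strand = π(1.7150e-03)² = 9.240e-06 m²; R₁ = ρL/(N·A_s) = (1.74×10^-8)(2.28)/(19×9.240e-06) = 2.260×10^-4 Ω
Section 2: A = π(8.25/2 mm)² = π(4.1250e-03 m)² = 5.346e-05 m²
R₂ = (1.74×10^-8)(0.509)/(5.346e-05) = 1.657×10^-4 Ω
R = R₁ + R₂ = 3.92×10^-4 Ω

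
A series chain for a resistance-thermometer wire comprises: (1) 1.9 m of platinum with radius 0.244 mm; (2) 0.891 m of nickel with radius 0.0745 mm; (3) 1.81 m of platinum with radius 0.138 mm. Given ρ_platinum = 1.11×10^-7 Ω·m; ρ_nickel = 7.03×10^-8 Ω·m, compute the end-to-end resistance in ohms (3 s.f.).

8.08 Ω

Seg 1: A = πr² = π(2.4400e-04 m)² = 1.870e-07 m²
R_1 = (1.11×10^-7)(1.9)/(1.870e-07) = 1.128 Ω
Seg 2: A = πr² = π(7.4500e-05 m)² = 1.744e-08 m²
R_2 = (7.03×10^-8)(0.891)/(1.744e-08) = 3.592 Ω
Seg 3: A = πr² = π(1.3800e-04 m)² = 5.983e-08 m²
R_3 = (1.11×10^-7)(1.81)/(5.983e-08) = 3.358 Ω
R_total = R_1 + R_2 + R_3 = 8.08 Ω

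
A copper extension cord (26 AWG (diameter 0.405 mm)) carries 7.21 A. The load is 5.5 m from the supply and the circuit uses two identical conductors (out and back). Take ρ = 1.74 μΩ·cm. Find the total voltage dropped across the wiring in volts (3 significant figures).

10.7 V

ρ = 1.74 μΩ·cm = 1.74×10^-8 Ω·m
A = π(0.405/2 mm)² = π(2.0250e-04 m)² = 1.288e-07 m²
Total conductor length (both ways) L = 2 × 5.5 = 11 m
R = ρL/A = (1.74×10^-8)(11)/(1.288e-07) = 1.486 Ω
V = IR = 7.21 × 1.486 = 10.7 V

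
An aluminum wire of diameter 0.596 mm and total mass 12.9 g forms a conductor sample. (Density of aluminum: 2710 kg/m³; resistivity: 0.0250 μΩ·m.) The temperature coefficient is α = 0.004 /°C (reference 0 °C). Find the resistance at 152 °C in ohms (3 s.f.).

ρ = 0.0250 μΩ·m = 2.50×10^-8 Ω·m
A = π(d/2)² = π(2.9800e-04 m)² = 2.7899e-07 m²
L = m/(density·A) = 0.0129/(2710×2.7899e-07) = 17.06 m
R = ρL/A = (2.50×10^-8)(17.06)/(2.7899e-07) = 1.529 Ω
R(152 °C) = 1.529 × (1 + 0.004×152) = 2.46 Ω

2.46 Ω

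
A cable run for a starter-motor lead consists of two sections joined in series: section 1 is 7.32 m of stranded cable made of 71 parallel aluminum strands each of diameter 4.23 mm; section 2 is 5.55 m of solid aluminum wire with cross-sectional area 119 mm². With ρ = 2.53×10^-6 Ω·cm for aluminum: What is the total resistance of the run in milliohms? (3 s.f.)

1.37 mΩ

ρ = 2.53×10^-6 Ω·cm = 2.53×10^-8 Ω·m
Section 1: A_strand = π(2.1150e-03)² = 1.405e-05 m²; R₁ = ρL/(N·A_s) = (2.53×10^-8)(7.32)/(71×1.405e-05) = 1.856×10^-4 Ω
Section 2: A = 119 mm² = 1.190e-04 m²
R₂ = (2.53×10^-8)(5.55)/(1.190e-04) = 0.00118 Ω
R = R₁ + R₂ = 1.37 mΩ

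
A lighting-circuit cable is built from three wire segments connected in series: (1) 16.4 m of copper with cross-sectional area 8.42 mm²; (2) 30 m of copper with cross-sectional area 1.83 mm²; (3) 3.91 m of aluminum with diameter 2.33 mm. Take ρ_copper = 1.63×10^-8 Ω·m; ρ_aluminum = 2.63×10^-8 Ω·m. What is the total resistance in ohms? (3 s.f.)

Seg 1: A = 8.42 mm² = 8.420e-06 m²
R_1 = (1.63×10^-8)(16.4)/(8.420e-06) = 0.03175 Ω
Seg 2: A = 1.83 mm² = 1.830e-06 m²
R_2 = (1.63×10^-8)(30)/(1.830e-06) = 0.2672 Ω
Seg 3: A = π(d/2)² = π(1.1650e-03 m)² = 4.264e-06 m²
R_3 = (2.63×10^-8)(3.91)/(4.264e-06) = 0.02412 Ω
R_total = R_1 + R_2 + R_3 = 0.323 Ω

0.323 Ω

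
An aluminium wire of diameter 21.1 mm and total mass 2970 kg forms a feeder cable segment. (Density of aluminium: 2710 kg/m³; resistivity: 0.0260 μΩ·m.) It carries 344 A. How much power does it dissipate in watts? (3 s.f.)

27600 W

ρ = 0.0260 μΩ·m = 2.60×10^-8 Ω·m
A = π(d/2)² = π(1.0550e-02 m)² = 3.4967e-04 m²
L = m/(density·A) = 2970/(2710×3.4967e-04) = 3134 m
R = ρL/A = (2.60×10^-8)(3134)/(3.4967e-04) = 0.2331 Ω
P = I²R = (344)² × 0.2331 = 27600 W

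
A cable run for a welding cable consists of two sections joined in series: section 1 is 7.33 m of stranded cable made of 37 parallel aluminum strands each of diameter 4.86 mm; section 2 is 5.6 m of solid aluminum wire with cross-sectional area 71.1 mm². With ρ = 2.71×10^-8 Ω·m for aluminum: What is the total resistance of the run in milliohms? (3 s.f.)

2.42 mΩ

Section 1: A_strand = π(2.4300e-03)² = 1.855e-05 m²; R₁ = ρL/(N·A_s) = (2.71×10^-8)(7.33)/(37×1.855e-05) = 2.894×10^-4 Ω
Section 2: A = 71.1 mm² = 7.110e-05 m²
R₂ = (2.71×10^-8)(5.6)/(7.110e-05) = 0.002134 Ω
R = R₁ + R₂ = 2.42 mΩ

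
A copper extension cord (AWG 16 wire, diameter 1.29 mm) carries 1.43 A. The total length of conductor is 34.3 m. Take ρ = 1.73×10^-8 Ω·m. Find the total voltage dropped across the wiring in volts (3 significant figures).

A = π(1.29/2 mm)² = π(6.4500e-04 m)² = 1.307e-06 m²
R = ρL/A = (1.73×10^-8)(34.3)/(1.307e-06) = 0.454 Ω
V = IR = 1.43 × 0.454 = 0.649 V

0.649 V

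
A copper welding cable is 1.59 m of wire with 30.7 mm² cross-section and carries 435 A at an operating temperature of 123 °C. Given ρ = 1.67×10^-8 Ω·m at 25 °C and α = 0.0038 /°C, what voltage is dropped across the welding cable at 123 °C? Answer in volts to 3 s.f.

0.516 V

A = 30.7 mm² = 3.070e-05 m²
R₍25₎ = ρL/A = (1.67×10^-8)(1.59)/(3.070e-05) = 8.649×10^-4 Ω
R₍123₎ = R₍25₎(1 + αΔT) = 8.649×10^-4 × (1 + 0.0038×98) = 0.001187 Ω
V = IR = 435 × 0.001187 = 0.516 V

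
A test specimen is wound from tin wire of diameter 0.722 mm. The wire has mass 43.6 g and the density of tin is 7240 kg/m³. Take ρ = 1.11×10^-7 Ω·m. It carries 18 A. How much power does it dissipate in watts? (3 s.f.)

A = π(d/2)² = π(3.6100e-04 m)² = 4.0942e-07 m²
L = m/(density·A) = 0.0436/(7240×4.0942e-07) = 14.71 m
R = ρL/A = (1.11×10^-7)(14.71)/(4.0942e-07) = 3.988 Ω
P = I²R = (18)² × 3.988 = 1290 W

1290 W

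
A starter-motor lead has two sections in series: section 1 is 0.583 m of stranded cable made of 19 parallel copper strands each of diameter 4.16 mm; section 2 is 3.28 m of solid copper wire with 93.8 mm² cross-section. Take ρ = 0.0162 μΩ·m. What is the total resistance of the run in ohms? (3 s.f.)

6.03×10^-4 Ω

ρ = 0.0162 μΩ·m = 1.62×10^-8 Ω·m
Section 1: A_strand = π(2.0800e-03)² = 1.359e-05 m²; R₁ = ρL/(N·A_s) = (1.62×10^-8)(0.583)/(19×1.359e-05) = 3.657×10^-5 Ω
Section 2: A = 93.8 mm² = 9.380e-05 m²
R₂ = (1.62×10^-8)(3.28)/(9.380e-05) = 5.665×10^-4 Ω
R = R₁ + R₂ = 6.03×10^-4 Ω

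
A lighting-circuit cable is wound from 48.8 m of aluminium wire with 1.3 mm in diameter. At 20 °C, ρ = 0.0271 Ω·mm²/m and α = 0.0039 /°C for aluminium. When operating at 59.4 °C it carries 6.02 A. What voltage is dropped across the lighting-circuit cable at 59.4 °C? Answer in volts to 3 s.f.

6.92 V

ρ = 0.0271 Ω·mm²/m = 2.71×10^-8 Ω·m
A = π(d/2)² = π(6.5000e-04 m)² = 1.327e-06 m²
R₍20₎ = ρL/A = (2.71×10^-8)(48.8)/(1.327e-06) = 0.9964 Ω
R₍59.4₎ = R₍20₎(1 + αΔT) = 0.9964 × (1 + 0.0039×39.4) = 1.149 Ω
V = IR = 6.02 × 1.149 = 6.92 V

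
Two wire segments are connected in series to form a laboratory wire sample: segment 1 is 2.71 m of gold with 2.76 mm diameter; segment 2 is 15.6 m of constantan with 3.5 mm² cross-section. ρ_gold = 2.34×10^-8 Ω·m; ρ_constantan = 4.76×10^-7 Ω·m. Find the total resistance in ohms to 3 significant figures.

2.13 Ω

Segment 1: A = π(d/2)² = π(1.3800e-03 m)² = 5.983e-06 m²
R₁ = ρL/A = (2.34×10^-8)(2.71)/(5.983e-06) = 0.0106 Ω
Segment 2: A = 3.5 mm² = 3.500e-06 m²
R₂ = (4.76×10^-7)(15.6)/(3.500e-06) = 2.122 Ω
R = R₁ + R₂ = 2.13 Ω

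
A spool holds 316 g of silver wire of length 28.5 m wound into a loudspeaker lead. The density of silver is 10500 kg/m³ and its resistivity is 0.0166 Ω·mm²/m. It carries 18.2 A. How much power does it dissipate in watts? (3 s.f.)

148 W

ρ = 0.0166 Ω·mm²/m = 1.66×10^-8 Ω·m
A = m/(density·L) = 0.316/(10500×28.5) = 1.0560e-06 m²
R = ρL/A = (1.66×10^-8)(28.5)/(1.0560e-06) = 0.448 Ω
P = I²R = (18.2)² × 0.448 = 148 W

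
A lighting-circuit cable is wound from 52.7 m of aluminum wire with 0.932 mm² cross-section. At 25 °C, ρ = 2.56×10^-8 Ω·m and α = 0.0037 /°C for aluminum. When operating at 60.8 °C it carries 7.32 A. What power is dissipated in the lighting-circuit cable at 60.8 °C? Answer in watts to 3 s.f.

A = 0.932 mm² = 9.320e-07 m²
R₍25₎ = ρL/A = (2.56×10^-8)(52.7)/(9.320e-07) = 1.448 Ω
R₍60.8₎ = R₍25₎(1 + αΔT) = 1.448 × (1 + 0.0037×35.8) = 1.639 Ω
P = I²R = (7.32)² × 1.639 = 87.8 W

87.8 W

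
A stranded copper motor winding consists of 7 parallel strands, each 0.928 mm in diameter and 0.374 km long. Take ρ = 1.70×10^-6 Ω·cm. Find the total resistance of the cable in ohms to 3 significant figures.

ρ = 1.70×10^-6 Ω·cm = 1.70×10^-8 Ω·m
A_strand = π(4.6400e-04 m)² = 6.764e-07 m²
R_strand = ρL/A = (1.70×10^-8)(374)/(6.764e-07) = 9.4 Ω
R_total = R_strand/N = 9.4/7 = 1.34 Ω

1.34 Ω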